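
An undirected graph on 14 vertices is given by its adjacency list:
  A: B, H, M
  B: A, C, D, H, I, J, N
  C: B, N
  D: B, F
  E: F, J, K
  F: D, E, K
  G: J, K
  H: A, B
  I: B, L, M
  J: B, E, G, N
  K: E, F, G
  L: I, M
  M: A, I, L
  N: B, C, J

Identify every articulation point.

B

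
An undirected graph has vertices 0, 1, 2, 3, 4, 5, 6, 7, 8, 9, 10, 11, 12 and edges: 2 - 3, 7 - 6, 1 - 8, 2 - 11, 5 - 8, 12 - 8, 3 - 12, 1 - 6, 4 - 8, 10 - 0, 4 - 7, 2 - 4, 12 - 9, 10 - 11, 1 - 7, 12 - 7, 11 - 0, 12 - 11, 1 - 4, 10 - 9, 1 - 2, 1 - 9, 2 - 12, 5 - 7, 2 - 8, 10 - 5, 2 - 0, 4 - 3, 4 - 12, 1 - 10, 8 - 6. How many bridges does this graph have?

0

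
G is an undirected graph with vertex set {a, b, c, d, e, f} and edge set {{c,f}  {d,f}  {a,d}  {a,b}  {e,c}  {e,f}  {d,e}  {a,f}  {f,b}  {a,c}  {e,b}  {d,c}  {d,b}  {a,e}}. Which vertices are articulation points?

Removing f, for instance, still leaves 1 component. No single vertex removal increases the component count — the graph has no articulation points.

none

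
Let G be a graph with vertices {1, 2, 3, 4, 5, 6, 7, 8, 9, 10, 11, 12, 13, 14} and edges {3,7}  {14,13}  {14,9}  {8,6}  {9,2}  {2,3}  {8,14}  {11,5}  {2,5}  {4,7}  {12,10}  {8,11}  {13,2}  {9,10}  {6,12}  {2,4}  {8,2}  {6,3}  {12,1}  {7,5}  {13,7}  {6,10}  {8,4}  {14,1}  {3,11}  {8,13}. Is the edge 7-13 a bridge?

No

After removing 7-13, the path 7-3-2-13 still connects them, so the edge is not a bridge.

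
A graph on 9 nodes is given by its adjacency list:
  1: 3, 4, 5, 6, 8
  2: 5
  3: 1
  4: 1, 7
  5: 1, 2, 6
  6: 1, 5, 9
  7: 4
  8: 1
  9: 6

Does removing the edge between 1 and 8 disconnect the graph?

Removing 1-8 leaves no path between 1 and 8: the component count goes from 1 to 2. So it is a bridge.

Yes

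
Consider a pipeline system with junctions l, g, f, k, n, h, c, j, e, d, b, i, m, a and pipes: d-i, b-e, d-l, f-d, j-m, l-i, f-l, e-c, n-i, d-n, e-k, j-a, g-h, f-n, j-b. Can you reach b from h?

No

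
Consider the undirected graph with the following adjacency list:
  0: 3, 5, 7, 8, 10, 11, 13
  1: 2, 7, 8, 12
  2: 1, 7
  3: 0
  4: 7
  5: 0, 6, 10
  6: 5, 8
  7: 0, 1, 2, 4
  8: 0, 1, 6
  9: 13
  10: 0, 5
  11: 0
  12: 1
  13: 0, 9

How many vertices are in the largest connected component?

14

Starting from 0 we can reach 0, 1, 2, 3, 4, 5, 6, 7, 8, 9, 10, 11, 12, 13. That is one component of size 14.
The largest has 14 vertices.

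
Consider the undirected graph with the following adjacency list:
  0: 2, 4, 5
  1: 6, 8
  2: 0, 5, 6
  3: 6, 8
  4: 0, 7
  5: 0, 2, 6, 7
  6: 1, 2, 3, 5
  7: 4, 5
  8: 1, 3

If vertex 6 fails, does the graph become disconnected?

Deleting 6 raises the number of components from 1 to 2, so 6 is a cut vertex.

Yes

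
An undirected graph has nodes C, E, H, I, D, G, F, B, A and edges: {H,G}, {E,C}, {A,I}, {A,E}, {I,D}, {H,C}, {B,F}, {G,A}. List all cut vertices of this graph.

A, I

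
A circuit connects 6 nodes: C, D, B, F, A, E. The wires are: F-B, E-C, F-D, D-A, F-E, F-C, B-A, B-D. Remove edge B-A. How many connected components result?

B and A are still connected via B-D-A, so the component count stays at 1.

1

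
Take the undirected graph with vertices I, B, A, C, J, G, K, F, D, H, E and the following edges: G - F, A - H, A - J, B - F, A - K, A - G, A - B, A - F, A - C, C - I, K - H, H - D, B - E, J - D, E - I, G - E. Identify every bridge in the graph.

none

The edges on the cycle A-J-D-H-A are not bridges since each lies on that cycle.
Every edge lies on some cycle, so there are no bridges.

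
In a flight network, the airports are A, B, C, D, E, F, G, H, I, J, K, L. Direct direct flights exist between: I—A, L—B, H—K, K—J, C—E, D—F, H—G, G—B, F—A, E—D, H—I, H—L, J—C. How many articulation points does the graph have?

1

Removing H increases the component count from 1 to 2, so H is a cut vertex.
By contrast removing K leaves 1 component; it is not a cut vertex. No other vertex is a cut vertex either.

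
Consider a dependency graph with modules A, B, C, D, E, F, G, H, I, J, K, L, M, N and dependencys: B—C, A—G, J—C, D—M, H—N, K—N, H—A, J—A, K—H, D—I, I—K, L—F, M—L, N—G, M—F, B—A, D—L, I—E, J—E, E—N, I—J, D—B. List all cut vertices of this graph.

D

Removing D increases the component count from 1 to 2, so D is a cut vertex.
By contrast removing L leaves 1 component; it is not a cut vertex. No other vertex is a cut vertex either.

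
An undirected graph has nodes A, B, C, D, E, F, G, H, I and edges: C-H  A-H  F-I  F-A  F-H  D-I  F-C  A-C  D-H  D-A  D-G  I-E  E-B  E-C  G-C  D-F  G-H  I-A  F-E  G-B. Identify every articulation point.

Removing A, for instance, still leaves 1 component. No single vertex removal increases the component count — the graph has no articulation points.

none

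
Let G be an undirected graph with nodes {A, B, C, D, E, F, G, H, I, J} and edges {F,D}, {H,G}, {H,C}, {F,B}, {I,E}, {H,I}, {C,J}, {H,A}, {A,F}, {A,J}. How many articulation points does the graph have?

4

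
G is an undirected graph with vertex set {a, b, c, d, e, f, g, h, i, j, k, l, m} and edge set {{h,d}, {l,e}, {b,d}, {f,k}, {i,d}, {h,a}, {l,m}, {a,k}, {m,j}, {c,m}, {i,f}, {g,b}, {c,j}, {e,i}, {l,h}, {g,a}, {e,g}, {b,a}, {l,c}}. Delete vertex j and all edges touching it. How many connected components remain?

1

With j gone, the remaining components are: {a, b, c, d, e, f, g, h, i, k, l, m}.
That is 1 component.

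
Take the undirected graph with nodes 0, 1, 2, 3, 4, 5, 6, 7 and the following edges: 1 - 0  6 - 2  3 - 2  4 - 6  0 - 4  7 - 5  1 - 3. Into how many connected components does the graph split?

2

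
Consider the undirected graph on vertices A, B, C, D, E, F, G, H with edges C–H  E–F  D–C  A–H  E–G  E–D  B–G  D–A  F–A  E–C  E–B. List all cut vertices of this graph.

Removing E increases the component count from 1 to 2, so E is a cut vertex.
By contrast removing G leaves 1 component; it is not a cut vertex. No other vertex is a cut vertex either.

E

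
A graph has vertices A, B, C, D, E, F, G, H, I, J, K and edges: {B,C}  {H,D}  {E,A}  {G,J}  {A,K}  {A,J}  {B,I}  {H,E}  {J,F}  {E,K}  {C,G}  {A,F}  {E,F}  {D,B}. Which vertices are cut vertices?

B

Removing B increases the component count from 1 to 2, so B is a cut vertex.
By contrast removing A leaves 1 component; it is not a cut vertex. No other vertex is a cut vertex either.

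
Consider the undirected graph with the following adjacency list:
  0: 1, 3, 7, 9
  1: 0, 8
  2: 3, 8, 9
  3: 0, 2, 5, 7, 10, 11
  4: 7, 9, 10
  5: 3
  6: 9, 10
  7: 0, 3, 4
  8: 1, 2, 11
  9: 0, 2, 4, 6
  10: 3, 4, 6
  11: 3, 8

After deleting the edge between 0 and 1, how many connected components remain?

0 and 1 are still connected via 0-3-11-8-1, so the component count stays at 1.

1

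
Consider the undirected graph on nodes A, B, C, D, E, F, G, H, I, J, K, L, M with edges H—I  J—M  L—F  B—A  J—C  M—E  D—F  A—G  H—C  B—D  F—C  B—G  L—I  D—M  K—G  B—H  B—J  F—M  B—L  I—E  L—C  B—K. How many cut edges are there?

The edges on the cycle B-L-F-D-B are not bridges since each lies on that cycle.
Every edge lies on some cycle, so there are no bridges.

0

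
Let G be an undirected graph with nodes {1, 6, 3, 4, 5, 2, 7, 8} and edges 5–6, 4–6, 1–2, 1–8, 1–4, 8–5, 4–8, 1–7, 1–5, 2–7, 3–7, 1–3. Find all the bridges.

The edges on the cycle 1-3-7-1 are not bridges since each lies on that cycle.
Every edge lies on some cycle, so there are no bridges.

none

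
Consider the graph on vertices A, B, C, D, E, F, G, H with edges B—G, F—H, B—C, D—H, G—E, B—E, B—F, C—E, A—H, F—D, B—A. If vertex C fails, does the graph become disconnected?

Deleting C leaves 1 component (was 1) (its neighbors B, E remain connected to each other), so C is not a cut vertex.

No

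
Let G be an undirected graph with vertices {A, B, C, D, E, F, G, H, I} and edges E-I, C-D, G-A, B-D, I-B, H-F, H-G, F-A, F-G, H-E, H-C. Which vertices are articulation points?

Removing H increases the component count from 1 to 2, so H is a cut vertex.
By contrast removing B leaves 1 component; it is not a cut vertex. No other vertex is a cut vertex either.

H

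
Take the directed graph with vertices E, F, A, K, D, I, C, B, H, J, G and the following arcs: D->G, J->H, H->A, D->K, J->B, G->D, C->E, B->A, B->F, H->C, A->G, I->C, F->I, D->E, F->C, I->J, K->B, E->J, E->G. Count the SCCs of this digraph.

1

{A, B, C, D, E, F, G, H, I, J, K} are all mutually reachable — one SCC of size 11.
That gives 1 strongly connected component.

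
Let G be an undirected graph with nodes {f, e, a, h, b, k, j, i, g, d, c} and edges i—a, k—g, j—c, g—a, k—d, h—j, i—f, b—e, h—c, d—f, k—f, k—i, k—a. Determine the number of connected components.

3

Starting from b we can reach b, e. That is one component of size 2.
Starting from c we can reach c, h, j. That is one component of size 3.
Starting from a we can reach a, d, f, g, i, k. That is one component of size 6.
Total: 3 components.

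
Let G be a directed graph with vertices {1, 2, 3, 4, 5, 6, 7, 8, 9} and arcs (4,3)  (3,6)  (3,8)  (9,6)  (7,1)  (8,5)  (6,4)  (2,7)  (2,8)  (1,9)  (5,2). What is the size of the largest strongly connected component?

9

{1, 2, 3, 4, 5, 6, 7, 8, 9} are all mutually reachable — one SCC of size 9.
The largest has 9 vertices.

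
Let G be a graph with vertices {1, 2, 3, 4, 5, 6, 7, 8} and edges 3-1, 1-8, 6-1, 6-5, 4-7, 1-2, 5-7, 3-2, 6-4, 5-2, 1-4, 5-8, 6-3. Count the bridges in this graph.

The edges on the cycle 6-5-2-1-3-6 are not bridges since each lies on that cycle.
Every edge lies on some cycle, so there are no bridges.

0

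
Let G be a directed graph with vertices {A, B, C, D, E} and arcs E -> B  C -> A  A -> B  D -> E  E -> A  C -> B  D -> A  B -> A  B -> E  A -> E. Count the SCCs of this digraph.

3

{A, B, E} are all mutually reachable — one SCC of size 3.
{C} is an SCC by itself.
{D} is an SCC by itself.
That gives 3 strongly connected components.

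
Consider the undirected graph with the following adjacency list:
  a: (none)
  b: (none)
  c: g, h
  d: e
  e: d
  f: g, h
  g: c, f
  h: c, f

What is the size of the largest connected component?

b is isolated — a component by itself.
a is isolated — a component by itself.
Starting from d we can reach d, e. That is one component of size 2.
Starting from c we can reach c, f, g, h. That is one component of size 4.
The largest has 4 vertices.

4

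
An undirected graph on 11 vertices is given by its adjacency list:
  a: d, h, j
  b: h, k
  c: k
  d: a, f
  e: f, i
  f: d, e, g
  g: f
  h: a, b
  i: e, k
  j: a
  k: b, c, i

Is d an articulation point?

No

Deleting d leaves 1 component (was 1) (its neighbors a, f remain connected to each other), so d is not a cut vertex.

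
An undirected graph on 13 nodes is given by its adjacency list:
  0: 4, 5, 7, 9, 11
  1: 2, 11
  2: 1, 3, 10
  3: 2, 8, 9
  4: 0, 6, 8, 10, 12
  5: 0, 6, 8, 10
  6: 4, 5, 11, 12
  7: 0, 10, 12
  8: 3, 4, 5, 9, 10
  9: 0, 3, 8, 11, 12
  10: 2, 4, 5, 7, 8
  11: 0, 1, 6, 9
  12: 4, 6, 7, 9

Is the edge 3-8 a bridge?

No

After removing 3-8, the path 3-9-8 still connects them, so the edge is not a bridge.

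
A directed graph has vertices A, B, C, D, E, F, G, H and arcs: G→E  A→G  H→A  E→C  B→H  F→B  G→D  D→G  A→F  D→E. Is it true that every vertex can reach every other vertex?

No

There is no directed path from G to A, so the graph is not strongly connected.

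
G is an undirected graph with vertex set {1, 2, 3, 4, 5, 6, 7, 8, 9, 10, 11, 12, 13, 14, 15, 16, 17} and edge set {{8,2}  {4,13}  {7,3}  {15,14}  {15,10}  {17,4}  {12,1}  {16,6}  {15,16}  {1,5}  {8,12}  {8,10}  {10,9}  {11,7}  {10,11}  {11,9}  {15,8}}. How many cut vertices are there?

9

Removing 1 increases the component count from 2 to 3, so 1 is a cut vertex.
Removing 4 increases the component count from 2 to 3, so 4 is a cut vertex.
Removing 7 increases the component count from 2 to 3, so 7 is a cut vertex.
Likewise 8, 10, 11, 12, 15, 16 are cut vertices.
By contrast removing 3 leaves 2 components; it is not a cut vertex. No other vertex is a cut vertex either.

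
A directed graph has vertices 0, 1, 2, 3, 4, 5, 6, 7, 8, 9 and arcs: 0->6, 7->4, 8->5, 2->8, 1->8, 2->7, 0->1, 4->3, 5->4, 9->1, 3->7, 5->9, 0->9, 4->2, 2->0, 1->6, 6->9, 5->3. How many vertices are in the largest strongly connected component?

{0, 1, 2, 3, 4, 5, 6, 7, 8, 9} are all mutually reachable — one SCC of size 10.
The largest has 10 vertices.

10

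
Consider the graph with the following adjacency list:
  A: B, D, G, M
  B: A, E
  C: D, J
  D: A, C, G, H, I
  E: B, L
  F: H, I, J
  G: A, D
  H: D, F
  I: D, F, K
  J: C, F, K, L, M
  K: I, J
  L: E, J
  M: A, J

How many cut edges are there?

The edges on the cycle A-M-J-L-E-B-A are not bridges since each lies on that cycle.
Every edge lies on some cycle, so there are no bridges.

0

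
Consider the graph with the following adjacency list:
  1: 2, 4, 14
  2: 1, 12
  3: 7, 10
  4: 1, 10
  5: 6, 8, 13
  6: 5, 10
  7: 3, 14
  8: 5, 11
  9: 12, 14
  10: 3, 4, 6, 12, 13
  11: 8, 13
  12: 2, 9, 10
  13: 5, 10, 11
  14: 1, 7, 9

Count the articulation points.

Removing 10 increases the component count from 1 to 2, so 10 is a cut vertex.
By contrast removing 1 leaves 1 component; it is not a cut vertex. No other vertex is a cut vertex either.

1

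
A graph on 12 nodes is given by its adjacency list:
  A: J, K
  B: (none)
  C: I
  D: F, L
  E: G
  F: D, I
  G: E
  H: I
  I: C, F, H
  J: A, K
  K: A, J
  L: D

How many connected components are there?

4

B is isolated — a component by itself.
Starting from E we can reach E, G. That is one component of size 2.
Starting from A we can reach A, J, K. That is one component of size 3.
Starting from C we can reach C, D, F, H, I, L. That is one component of size 6.
Total: 4 components.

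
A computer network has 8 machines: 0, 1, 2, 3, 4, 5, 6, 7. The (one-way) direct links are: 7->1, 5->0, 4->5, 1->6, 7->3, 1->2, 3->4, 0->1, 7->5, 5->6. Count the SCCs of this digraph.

8

{7} is an SCC by itself.
{0} is an SCC by itself.
{1} is an SCC by itself.
{4} is an SCC by itself.
{6} is an SCC by itself.
(and 3 more singleton SCCs)
That gives 8 strongly connected components.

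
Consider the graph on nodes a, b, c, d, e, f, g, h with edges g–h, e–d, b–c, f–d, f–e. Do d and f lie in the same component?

Yes

From d we can reach d, e, f, which includes f.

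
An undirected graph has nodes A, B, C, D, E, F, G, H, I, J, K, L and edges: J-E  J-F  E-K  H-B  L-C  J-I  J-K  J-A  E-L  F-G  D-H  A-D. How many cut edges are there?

The edges on the cycle J-E-K-J are not bridges since each lies on that cycle.
But removing J-I disconnects J from I; removing A-D disconnects A from D; removing C-L disconnects C from L; removing J-A disconnects J from A — these are bridges.
In total 9 edges are bridges.

9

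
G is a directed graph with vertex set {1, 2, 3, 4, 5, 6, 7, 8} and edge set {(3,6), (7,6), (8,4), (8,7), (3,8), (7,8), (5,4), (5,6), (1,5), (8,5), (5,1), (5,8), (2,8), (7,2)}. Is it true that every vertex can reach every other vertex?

No

There is no directed path from 1 to 3, so the graph is not strongly connected.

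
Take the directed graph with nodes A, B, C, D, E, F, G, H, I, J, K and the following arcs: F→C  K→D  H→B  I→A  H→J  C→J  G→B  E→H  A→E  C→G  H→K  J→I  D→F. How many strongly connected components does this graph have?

{A, C, D, E, F, H, I, J, K} are all mutually reachable — one SCC of size 9.
{G} is an SCC by itself.
{B} is an SCC by itself.
That gives 3 strongly connected components.

3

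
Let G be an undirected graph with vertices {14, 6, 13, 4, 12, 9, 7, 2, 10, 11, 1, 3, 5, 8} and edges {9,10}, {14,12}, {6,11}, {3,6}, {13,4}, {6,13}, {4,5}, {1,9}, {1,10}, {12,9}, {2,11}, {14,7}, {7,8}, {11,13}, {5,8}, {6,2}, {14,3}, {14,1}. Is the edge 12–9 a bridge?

No

After removing 12–9, the path 12-14-1-9 still connects them, so the edge is not a bridge.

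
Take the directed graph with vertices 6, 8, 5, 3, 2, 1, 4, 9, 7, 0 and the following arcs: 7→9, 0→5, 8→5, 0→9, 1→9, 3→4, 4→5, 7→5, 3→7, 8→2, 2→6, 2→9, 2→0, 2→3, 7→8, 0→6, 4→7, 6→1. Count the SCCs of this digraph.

6

{2, 3, 4, 7, 8} are all mutually reachable — one SCC of size 5.
{5} is an SCC by itself.
{9} is an SCC by itself.
{1} is an SCC by itself.
{6} is an SCC by itself.
(and 1 more singleton SCC)
That gives 6 strongly connected components.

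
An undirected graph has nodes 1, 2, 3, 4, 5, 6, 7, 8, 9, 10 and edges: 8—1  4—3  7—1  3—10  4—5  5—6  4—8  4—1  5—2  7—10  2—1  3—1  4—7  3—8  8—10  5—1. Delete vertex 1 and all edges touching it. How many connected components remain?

2

With 1 gone, the remaining components are: {9}; {2, 3, 4, 5, 6, 7, 8, 10}.
That is 2 components.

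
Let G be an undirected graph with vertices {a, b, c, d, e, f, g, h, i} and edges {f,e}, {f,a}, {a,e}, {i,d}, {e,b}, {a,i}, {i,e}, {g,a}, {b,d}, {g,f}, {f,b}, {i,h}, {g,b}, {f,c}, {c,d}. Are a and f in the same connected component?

Yes

From a we can reach a, b, c, d, e, f, g, h, i, which includes f.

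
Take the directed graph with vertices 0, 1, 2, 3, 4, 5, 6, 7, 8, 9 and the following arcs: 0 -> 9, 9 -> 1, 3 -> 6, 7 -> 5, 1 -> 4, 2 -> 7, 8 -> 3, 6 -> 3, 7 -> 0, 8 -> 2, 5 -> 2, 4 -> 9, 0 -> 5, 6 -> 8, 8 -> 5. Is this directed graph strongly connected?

There is no directed path from 4 to 6, so the graph is not strongly connected.

No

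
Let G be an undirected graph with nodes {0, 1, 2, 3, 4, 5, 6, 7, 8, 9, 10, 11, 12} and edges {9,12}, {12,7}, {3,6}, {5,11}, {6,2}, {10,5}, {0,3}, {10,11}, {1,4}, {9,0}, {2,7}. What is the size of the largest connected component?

7

8 is isolated — a component by itself.
Starting from 1 we can reach 1, 4. That is one component of size 2.
Starting from 5 we can reach 5, 10, 11. That is one component of size 3.
Starting from 0 we can reach 0, 2, 3, 6, 7, 9, 12. That is one component of size 7.
The largest has 7 vertices.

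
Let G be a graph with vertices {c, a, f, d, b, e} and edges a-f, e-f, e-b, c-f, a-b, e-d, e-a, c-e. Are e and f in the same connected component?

Yes

From e we can reach a, b, c, d, e, f, which includes f.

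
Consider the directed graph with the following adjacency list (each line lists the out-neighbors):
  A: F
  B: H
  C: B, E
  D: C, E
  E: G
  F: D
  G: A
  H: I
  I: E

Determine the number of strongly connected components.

{A, B, C, D, E, F, G, H, I} are all mutually reachable — one SCC of size 9.
That gives 1 strongly connected component.

1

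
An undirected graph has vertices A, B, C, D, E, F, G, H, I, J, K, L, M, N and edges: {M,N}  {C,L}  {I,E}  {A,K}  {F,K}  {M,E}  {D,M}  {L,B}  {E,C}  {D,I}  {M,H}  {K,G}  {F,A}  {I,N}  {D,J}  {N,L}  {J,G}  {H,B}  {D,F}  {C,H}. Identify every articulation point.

Removing D increases the component count from 1 to 2, so D is a cut vertex.
By contrast removing I leaves 1 component; it is not a cut vertex. No other vertex is a cut vertex either.

D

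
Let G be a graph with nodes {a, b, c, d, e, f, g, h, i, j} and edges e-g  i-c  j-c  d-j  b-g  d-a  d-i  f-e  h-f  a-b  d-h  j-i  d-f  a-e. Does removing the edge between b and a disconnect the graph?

After removing b-a, the path b-g-e-a still connects them, so the edge is not a bridge.

No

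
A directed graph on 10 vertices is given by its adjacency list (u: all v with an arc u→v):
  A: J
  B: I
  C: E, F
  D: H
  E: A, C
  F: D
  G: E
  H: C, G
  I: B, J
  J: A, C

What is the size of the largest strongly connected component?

{A, C, D, E, F, G, H, J} are all mutually reachable — one SCC of size 8.
{B, I} are all mutually reachable — one SCC of size 2.
The largest has 8 vertices.

8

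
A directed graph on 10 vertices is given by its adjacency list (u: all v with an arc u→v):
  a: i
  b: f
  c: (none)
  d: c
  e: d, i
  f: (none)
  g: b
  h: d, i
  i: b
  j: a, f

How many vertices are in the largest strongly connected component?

{f} is an SCC by itself.
{j} is an SCC by itself.
{g} is an SCC by itself.
{i} is an SCC by itself.
{c} is an SCC by itself.
(and 5 more singleton SCCs)
The largest has 1 vertex.

1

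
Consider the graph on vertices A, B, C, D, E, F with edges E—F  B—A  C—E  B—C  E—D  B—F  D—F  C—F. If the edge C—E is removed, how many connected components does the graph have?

1

C and E are still connected via C-F-E, so the component count stays at 1.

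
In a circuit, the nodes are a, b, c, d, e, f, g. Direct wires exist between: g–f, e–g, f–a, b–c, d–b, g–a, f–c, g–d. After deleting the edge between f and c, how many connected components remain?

1

f and c are still connected via f-g-d-b-c, so the component count stays at 1.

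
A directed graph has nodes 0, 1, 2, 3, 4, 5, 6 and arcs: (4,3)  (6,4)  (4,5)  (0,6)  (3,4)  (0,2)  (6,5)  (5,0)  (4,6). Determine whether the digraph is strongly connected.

There is no directed path from 1 to 5, so the graph is not strongly connected.

No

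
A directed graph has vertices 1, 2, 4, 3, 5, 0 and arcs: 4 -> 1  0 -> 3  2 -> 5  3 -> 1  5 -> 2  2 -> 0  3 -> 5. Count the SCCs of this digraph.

{0, 2, 3, 5} are all mutually reachable — one SCC of size 4.
{4} is an SCC by itself.
{1} is an SCC by itself.
That gives 3 strongly connected components.

3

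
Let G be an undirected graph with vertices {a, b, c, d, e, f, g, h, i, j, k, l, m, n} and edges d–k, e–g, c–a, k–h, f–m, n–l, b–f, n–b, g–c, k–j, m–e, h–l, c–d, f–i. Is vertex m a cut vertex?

Deleting m leaves 1 component (was 1) (its neighbors e, f remain connected to each other), so m is not a cut vertex.

No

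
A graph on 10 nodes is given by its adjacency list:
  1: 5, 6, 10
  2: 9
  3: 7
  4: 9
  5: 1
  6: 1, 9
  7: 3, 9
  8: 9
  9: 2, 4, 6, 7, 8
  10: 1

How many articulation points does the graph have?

Removing 1 increases the component count from 1 to 3, so 1 is a cut vertex.
Removing 6 increases the component count from 1 to 2, so 6 is a cut vertex.
Removing 7 increases the component count from 1 to 2, so 7 is a cut vertex.
Likewise 9 is a cut vertex.
By contrast removing 4 leaves 1 component; it is not a cut vertex. No other vertex is a cut vertex either.

4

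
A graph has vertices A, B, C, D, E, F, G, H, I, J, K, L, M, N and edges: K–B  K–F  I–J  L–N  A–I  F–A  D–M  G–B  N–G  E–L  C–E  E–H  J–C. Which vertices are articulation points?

E

Removing E increases the component count from 2 to 3, so E is a cut vertex.
By contrast removing K leaves 2 components; it is not a cut vertex. No other vertex is a cut vertex either.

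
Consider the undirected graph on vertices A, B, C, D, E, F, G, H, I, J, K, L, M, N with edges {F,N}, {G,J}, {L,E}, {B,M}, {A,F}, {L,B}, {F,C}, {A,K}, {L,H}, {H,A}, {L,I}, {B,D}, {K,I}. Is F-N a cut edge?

Yes

Removing F-N leaves no path between F and N: the component count goes from 2 to 3. So it is a bridge.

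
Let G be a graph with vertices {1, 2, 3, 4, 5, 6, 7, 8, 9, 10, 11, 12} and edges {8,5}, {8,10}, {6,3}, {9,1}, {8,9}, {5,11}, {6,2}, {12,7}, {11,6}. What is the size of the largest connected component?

9

4 is isolated — a component by itself.
Starting from 7 we can reach 7, 12. That is one component of size 2.
Starting from 1 we can reach 1, 2, 3, 5, 6, 8, 9, 10, 11. That is one component of size 9.
The largest has 9 vertices.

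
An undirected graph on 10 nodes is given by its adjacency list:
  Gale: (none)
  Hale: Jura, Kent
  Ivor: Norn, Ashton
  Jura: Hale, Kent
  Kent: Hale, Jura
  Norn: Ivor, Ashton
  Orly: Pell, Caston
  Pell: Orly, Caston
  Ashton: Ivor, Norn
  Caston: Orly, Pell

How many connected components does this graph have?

Gale is isolated — a component by itself.
Starting from Orly we can reach Orly, Pell, Caston. That is one component of size 3.
Starting from Hale we can reach Hale, Jura, Kent. That is one component of size 3.
Starting from Ivor we can reach Ivor, Norn, Ashton. That is one component of size 3.
Total: 4 components.

4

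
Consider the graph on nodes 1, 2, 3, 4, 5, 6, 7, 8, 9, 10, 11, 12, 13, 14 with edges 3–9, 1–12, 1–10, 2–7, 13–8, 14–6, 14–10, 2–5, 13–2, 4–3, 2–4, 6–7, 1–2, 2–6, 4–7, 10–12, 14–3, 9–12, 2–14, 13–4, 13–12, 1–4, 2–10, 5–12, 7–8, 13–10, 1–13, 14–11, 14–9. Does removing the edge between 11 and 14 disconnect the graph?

Removing 11–14 leaves no path between 11 and 14: the component count goes from 1 to 2. So it is a bridge.

Yes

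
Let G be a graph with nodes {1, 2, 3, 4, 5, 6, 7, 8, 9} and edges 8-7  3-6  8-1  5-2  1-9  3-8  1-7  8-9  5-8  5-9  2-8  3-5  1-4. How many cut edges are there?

The edges on the cycle 3-5-2-8-3 are not bridges since each lies on that cycle.
But removing 3-6 disconnects 3 from 6; removing 4-1 disconnects 4 from 1 — these are bridges.
That makes 2 bridges.

2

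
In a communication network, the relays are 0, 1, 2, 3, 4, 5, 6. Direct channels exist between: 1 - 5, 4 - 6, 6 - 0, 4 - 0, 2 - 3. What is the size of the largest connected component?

Starting from 1 we can reach 1, 5. That is one component of size 2.
Starting from 2 we can reach 2, 3. That is one component of size 2.
Starting from 0 we can reach 0, 4, 6. That is one component of size 3.
The largest has 3 vertices.

3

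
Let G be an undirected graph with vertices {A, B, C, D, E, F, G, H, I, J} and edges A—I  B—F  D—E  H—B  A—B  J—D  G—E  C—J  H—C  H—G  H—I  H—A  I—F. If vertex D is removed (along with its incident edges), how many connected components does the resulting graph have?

With D gone, the remaining components are: {A, B, C, E, F, G, H, I, J}.
That is 1 component.

1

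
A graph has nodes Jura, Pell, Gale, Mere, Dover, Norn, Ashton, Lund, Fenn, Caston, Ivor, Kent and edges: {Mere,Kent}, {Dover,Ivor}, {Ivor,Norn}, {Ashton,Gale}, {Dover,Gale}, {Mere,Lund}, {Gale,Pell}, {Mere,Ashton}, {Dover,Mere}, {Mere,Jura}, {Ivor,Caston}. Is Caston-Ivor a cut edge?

Yes

Removing Caston-Ivor leaves no path between Caston and Ivor: the component count goes from 2 to 3. So it is a bridge.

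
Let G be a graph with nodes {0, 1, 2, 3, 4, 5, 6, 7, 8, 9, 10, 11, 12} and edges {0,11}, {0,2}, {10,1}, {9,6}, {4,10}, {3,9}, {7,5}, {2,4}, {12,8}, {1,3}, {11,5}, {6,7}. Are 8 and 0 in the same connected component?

No

The component containing 8 is {8, 12}, and 0 is not in it.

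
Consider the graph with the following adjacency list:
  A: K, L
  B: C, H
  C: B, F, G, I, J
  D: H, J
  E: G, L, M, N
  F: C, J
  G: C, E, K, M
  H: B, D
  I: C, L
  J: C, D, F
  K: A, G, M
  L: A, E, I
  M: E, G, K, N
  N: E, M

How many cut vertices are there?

1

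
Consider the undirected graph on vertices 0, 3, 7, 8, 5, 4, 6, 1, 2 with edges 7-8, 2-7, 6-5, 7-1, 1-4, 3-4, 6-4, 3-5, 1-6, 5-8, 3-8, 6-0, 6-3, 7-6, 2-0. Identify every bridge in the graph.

The edges on the cycle 7-1-4-6-7 are not bridges since each lies on that cycle.
Every edge lies on some cycle, so there are no bridges.

none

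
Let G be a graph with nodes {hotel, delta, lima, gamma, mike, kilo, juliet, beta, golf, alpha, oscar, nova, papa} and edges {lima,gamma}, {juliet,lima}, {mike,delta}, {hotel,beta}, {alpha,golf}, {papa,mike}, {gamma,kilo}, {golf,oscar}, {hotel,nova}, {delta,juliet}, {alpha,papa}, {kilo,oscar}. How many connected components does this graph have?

2

Starting from beta we can reach beta, nova, hotel. That is one component of size 3.
Starting from golf we can reach golf, kilo, lima, mike, papa, alpha, delta, gamma, oscar, juliet. That is one component of size 10.
Total: 2 components.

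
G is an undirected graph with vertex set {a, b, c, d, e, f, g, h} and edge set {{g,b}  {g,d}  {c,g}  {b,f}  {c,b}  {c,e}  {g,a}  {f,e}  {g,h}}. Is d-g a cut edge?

Yes

Removing d-g leaves no path between d and g: the component count goes from 1 to 2. So it is a bridge.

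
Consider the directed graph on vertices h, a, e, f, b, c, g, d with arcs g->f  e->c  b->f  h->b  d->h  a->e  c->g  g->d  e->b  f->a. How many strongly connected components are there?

1

{a, b, c, d, e, f, g, h} are all mutually reachable — one SCC of size 8.
That gives 1 strongly connected component.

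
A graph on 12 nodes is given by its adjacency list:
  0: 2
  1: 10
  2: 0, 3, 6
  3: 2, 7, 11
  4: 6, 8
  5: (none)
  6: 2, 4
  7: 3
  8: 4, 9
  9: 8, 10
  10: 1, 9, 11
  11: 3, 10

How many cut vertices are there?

3

Removing 2 increases the component count from 2 to 3, so 2 is a cut vertex.
Removing 3 increases the component count from 2 to 3, so 3 is a cut vertex.
Removing 10 increases the component count from 2 to 3, so 10 is a cut vertex.
By contrast removing 8 leaves 2 components; it is not a cut vertex. No other vertex is a cut vertex either.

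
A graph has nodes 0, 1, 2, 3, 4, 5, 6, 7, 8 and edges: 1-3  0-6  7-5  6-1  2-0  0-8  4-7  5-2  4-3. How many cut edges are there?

1

The edges on the cycle 4-7-5-2-0-6-1-3-4 are not bridges since each lies on that cycle.
But removing 8-0 disconnects 8 from 0 — this is a bridge.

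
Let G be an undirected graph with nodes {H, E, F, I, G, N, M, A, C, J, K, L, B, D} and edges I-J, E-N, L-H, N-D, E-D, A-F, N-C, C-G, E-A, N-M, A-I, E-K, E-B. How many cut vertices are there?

5

Removing A increases the component count from 2 to 4, so A is a cut vertex.
Removing C increases the component count from 2 to 3, so C is a cut vertex.
Removing E increases the component count from 2 to 5, so E is a cut vertex.
Likewise I, N are cut vertices.
By contrast removing G leaves 2 components; it is not a cut vertex. No other vertex is a cut vertex either.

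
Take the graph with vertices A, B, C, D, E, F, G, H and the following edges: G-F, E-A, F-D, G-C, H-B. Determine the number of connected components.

Starting from B we can reach B, H. That is one component of size 2.
Starting from A we can reach A, E. That is one component of size 2.
Starting from C we can reach C, D, F, G. That is one component of size 4.
Total: 3 components.

3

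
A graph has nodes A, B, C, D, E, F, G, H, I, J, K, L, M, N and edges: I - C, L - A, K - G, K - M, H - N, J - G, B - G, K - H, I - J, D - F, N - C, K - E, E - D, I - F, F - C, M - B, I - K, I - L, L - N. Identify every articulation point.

L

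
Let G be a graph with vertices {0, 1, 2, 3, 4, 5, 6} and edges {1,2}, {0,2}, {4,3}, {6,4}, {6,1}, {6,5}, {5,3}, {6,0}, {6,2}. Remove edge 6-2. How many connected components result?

1

6 and 2 are still connected via 6-1-2, so the component count stays at 1.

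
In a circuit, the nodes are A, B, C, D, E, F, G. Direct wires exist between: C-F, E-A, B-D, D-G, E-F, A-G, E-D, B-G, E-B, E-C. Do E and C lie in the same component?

From E we can reach A, B, C, D, E, F, G, which includes C.

Yes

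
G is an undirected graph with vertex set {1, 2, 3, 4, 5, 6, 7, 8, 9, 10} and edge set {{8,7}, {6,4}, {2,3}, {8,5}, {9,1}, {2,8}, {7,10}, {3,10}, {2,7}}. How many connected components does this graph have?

Starting from 1 we can reach 1, 9. That is one component of size 2.
Starting from 4 we can reach 4, 6. That is one component of size 2.
Starting from 2 we can reach 2, 3, 5, 7, 8, 10. That is one component of size 6.
Total: 3 components.

3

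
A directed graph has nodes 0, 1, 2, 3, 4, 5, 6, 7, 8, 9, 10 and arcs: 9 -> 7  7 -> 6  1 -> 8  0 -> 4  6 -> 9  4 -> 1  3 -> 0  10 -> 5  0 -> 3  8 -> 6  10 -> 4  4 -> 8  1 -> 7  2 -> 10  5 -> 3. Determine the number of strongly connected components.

{6, 7, 9} are all mutually reachable — one SCC of size 3.
{0, 3} are all mutually reachable — one SCC of size 2.
{5} is an SCC by itself.
{1} is an SCC by itself.
{2} is an SCC by itself.
(and 3 more singleton SCCs)
That gives 8 strongly connected components.

8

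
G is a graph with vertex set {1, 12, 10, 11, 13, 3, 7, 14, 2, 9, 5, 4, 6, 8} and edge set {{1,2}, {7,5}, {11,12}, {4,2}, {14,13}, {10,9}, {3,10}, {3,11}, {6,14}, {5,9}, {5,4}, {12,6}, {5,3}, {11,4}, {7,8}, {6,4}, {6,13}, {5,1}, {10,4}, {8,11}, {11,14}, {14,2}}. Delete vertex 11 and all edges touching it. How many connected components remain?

1

With 11 gone, the remaining components are: {1, 2, 3, 4, 5, 6, 7, 8, 9, 10, 12, 13, 14}.
That is 1 component.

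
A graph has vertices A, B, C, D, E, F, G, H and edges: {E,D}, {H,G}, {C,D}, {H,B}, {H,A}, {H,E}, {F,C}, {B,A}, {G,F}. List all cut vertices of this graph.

Removing H increases the component count from 1 to 2, so H is a cut vertex.
By contrast removing F leaves 1 component; it is not a cut vertex. No other vertex is a cut vertex either.

H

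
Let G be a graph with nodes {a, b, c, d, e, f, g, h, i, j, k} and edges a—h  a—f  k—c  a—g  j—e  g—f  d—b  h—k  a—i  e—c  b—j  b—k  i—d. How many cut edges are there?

The edges on the cycle a-g-f-a are not bridges since each lies on that cycle.
Every edge lies on some cycle, so there are no bridges.

0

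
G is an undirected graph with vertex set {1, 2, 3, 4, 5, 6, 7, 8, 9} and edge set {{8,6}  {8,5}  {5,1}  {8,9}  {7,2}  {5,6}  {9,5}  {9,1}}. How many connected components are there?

4

4 is isolated — a component by itself.
3 is isolated — a component by itself.
Starting from 2 we can reach 2, 7. That is one component of size 2.
Starting from 1 we can reach 1, 5, 6, 8, 9. That is one component of size 5.
Total: 4 components.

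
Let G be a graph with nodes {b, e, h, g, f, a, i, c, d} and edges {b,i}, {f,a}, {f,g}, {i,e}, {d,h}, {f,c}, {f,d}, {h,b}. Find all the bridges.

removing g—f disconnects g from f; removing b—h disconnects b from h; removing e—i disconnects e from i; removing c—f disconnects c from f — these are bridges.
In total 8 edges are bridges.

a-f, b-h, b-i, c-f, d-f, d-h, e-i, f-g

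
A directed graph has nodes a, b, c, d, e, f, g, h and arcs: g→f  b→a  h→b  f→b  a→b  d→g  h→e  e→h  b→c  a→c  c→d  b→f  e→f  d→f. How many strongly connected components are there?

2

{a, b, c, d, f, g} are all mutually reachable — one SCC of size 6.
{e, h} are all mutually reachable — one SCC of size 2.
That gives 2 strongly connected components.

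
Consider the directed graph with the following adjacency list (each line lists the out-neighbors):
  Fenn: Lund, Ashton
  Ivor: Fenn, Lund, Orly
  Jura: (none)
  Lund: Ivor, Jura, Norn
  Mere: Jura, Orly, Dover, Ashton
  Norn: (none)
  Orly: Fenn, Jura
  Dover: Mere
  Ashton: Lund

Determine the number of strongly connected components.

{Fenn, Ivor, Lund, Orly, Ashton} are all mutually reachable — one SCC of size 5.
{Mere, Dover} are all mutually reachable — one SCC of size 2.
{Norn} is an SCC by itself.
{Jura} is an SCC by itself.
That gives 4 strongly connected components.

4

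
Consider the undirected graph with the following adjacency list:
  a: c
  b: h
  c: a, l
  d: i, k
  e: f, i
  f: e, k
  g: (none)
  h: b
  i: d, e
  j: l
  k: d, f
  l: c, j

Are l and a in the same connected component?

From l we can reach a, c, j, l, which includes a.

Yes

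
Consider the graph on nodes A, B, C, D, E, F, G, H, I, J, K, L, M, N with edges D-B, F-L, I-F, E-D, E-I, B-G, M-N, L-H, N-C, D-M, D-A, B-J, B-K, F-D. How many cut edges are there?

10

The edges on the cycle E-I-F-D-E are not bridges since each lies on that cycle.
But removing D-M disconnects D from M; removing K-B disconnects K from B; removing F-L disconnects F from L; removing H-L disconnects H from L — these are bridges.
In total 10 edges are bridges.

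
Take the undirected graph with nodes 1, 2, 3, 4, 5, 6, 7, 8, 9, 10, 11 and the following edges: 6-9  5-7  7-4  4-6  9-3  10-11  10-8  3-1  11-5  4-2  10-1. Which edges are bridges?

10-8, 2-4

The edges on the cycle 10-11-5-7-4-6-9-3-1-10 are not bridges since each lies on that cycle.
But removing 2-4 disconnects 2 from 4; removing 10-8 disconnects 10 from 8 — these are bridges.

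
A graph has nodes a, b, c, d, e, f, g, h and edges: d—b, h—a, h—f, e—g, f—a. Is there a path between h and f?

Yes

From h we can reach a, f, h, which includes f.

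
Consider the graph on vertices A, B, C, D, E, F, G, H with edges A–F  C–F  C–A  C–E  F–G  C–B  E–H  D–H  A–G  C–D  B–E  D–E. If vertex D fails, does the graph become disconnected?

Deleting D leaves 1 component (was 1) (its neighbors C, E, H remain connected to each other), so D is not a cut vertex.

No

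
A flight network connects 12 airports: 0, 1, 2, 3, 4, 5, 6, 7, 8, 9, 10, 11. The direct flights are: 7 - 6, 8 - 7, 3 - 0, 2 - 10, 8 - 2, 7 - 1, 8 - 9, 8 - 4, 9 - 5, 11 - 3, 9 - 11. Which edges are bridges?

removing 8 - 4 disconnects 8 from 4; removing 8 - 9 disconnects 8 from 9; removing 3 - 0 disconnects 3 from 0; removing 7 - 8 disconnects 7 from 8 — these are bridges.
In total 11 edges are bridges.

0-3, 1-7, 10-2, 11-3, 11-9, 2-8, 4-8, 5-9, 6-7, 7-8, 8-9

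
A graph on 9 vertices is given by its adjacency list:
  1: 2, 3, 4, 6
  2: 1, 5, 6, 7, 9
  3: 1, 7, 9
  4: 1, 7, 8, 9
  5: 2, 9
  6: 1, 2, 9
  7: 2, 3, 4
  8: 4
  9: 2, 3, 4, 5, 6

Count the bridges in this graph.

The edges on the cycle 9-6-2-9 are not bridges since each lies on that cycle.
But removing 8-4 disconnects 8 from 4 — this is a bridge.

1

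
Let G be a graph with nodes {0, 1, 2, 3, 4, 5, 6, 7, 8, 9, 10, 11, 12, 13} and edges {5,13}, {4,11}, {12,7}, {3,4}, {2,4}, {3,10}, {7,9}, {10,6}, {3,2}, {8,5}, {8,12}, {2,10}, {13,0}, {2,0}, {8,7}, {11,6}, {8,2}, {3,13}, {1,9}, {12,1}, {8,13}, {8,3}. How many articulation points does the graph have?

Removing 8 increases the component count from 1 to 2, so 8 is a cut vertex.
By contrast removing 11 leaves 1 component; it is not a cut vertex. No other vertex is a cut vertex either.

1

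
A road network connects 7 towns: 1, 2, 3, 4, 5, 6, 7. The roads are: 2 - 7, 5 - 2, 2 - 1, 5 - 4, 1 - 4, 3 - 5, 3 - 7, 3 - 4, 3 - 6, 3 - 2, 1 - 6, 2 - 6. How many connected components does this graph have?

Starting from 1 we can reach 1, 2, 3, 4, 5, 6, 7. That is one component of size 7.
Total: 1 component.

1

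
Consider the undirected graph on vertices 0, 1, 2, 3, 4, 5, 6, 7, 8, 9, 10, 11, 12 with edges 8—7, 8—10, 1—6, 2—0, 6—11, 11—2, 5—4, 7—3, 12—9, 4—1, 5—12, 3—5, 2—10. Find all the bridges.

0-2, 12-5, 12-9

The edges on the cycle 8-7-3-5-4-1-6-11-2-10-8 are not bridges since each lies on that cycle.
But removing 12—9 disconnects 12 from 9; removing 2—0 disconnects 2 from 0; removing 12—5 disconnects 12 from 5 — these are bridges.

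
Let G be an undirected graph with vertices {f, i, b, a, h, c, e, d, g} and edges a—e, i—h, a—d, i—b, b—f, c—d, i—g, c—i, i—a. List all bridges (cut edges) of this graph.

The edges on the cycle c-i-a-d-c are not bridges since each lies on that cycle.
But removing e—a disconnects e from a; removing i—g disconnects i from g; removing i—h disconnects i from h; removing b—f disconnects b from f — these are bridges.
In total 5 edges are bridges.

a-e, b-f, b-i, g-i, h-i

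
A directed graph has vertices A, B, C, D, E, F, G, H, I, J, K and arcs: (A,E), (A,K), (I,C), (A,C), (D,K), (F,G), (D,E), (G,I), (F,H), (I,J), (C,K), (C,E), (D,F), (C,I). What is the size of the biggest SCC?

2

{C, I} are all mutually reachable — one SCC of size 2.
{K} is an SCC by itself.
{H} is an SCC by itself.
{F} is an SCC by itself.
{J} is an SCC by itself.
(and 5 more singleton SCCs)
The largest has 2 vertices.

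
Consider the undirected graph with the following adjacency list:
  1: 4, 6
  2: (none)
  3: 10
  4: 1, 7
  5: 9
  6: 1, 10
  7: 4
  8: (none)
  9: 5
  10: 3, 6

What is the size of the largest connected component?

6

8 is isolated — a component by itself.
2 is isolated — a component by itself.
Starting from 5 we can reach 5, 9. That is one component of size 2.
Starting from 1 we can reach 1, 3, 4, 6, 7, 10. That is one component of size 6.
The largest has 6 vertices.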